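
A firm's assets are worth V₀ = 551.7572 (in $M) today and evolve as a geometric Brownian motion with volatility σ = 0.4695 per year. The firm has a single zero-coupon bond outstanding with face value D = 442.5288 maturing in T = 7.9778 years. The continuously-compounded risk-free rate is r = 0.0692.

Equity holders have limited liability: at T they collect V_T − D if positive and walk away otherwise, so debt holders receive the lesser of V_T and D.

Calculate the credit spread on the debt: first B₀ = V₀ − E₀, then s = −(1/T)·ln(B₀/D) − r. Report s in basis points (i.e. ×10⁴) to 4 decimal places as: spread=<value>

spread=449.8596

Apply the equity-as-call identities (strike 442.5288, horizon 7.9778 years):
d₁ = [ln(V₀/D) + (r + σ²/2)T] / (σ√T)
   = [ln(551.7572/442.5288) + (0.0692 + 0.5·0.4695²)·7.9778] / (0.4695·√7.9778)
   = [0.220603 + 1.431338] / 1.326103 = 1.245711
d₂ = d₁ − σ√T = 1.245711 − 1.326103 = -0.080392
N(d₁) = 0.893565,  N(d₂) = 0.467963,  e^(−rT) = 0.575760
E₀ = V₀·N(d₁) − D·e^(−rT)·N(d₂)
   = 551.7572·0.893565 − 442.5288·0.575760·0.467963 = 373.798274
B₀ = V₀ − E₀ = 551.7572 − 373.798274 = 177.958926
spread = −(1/T)·ln(B₀/D) − r = −(1/7.9778)·ln(177.958926/442.5288) − 0.0692 = 0.04498596
in basis points: 0.04498596 × 10⁴ = 449.8596 bp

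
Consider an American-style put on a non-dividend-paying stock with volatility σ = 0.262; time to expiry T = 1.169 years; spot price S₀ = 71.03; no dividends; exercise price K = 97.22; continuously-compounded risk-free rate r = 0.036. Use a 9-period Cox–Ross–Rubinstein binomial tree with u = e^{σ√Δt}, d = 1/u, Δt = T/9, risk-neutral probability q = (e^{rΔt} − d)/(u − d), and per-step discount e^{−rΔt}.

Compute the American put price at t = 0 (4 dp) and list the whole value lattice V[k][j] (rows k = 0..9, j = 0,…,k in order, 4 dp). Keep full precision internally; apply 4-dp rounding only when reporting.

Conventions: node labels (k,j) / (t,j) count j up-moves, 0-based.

price = 26.2612
tree:
26.2612
32.5901 20.2080
38.4135 26.1900 14.4435
43.7122 32.5901 19.8011 9.2464
48.5335 38.4135 26.1900 13.6279 4.9722
52.9203 43.7122 32.5901 19.3395 8.0709 1.9348
56.9119 48.5335 38.4135 26.1900 12.7024 3.5369 0.3585
60.5438 52.9203 43.7122 32.5901 19.1561 6.3983 0.7222 0.0000
63.8485 56.9119 48.5335 38.4135 26.1900 11.4257 1.4546 0.0000 0.0000
66.8554 60.5438 52.9203 43.7122 32.5901 19.1561 2.9298 0.0000 0.0000 0.0000

Δt=0.12989, u=1.09903, d=0.90990, q=0.50119, disc=e^(-rΔt)=0.99533
k=9 terminal: V=max(K-S,0) → 66.8554 60.5438 52.9203 43.7122 32.5901 19.1561 2.9298 0.0000 0.0000 0.0000
k=8: j=0 S=33.3715 intr=63.8485 cont=63.3950 V=63.8485[EX]; j=1 S=40.3081 intr=56.9119 cont=56.4584 V=56.9119[EX]; j=2 S=48.6865 intr=48.5335 cont=48.0799 V=48.5335[EX]; j=3 S=58.8065 intr=38.4135 cont=37.9600 V=38.4135[EX]; j=4 S=71.0300 intr=26.1900 cont=25.7365 V=26.1900[EX]; j=5 S=85.7943 intr=11.4257 cont=10.9722 V=11.4257[EX]; j=6 S=103.6275 intr=0.0000 cont=1.4546 V=1.4546[hold]; j=7 S=125.1675 intr=0.0000 cont=0.0000 V=0.0000[hold]; j=8 S=151.1848 intr=0.0000 cont=0.0000 V=0.0000[hold]
k=7: j=0 S=36.6762 intr=60.5438 cont=60.0903 V=60.5438[EX]; j=1 S=44.2997 intr=52.9203 cont=52.4668 V=52.9203[EX]; j=2 S=53.5078 intr=43.7122 cont=43.2587 V=43.7122[EX]; j=3 S=64.6299 intr=32.5901 cont=32.1366 V=32.5901[EX]; j=4 S=78.0639 intr=19.1561 cont=18.7026 V=19.1561[EX]; j=5 S=94.2902 intr=2.9298 cont=6.3983 V=6.3983[hold]; j=6 S=113.8894 intr=0.0000 cont=0.7222 V=0.7222[hold]; j=7 S=137.5624 intr=0.0000 cont=0.0000 V=0.0000[hold]
k=6: j=0 S=40.3081 intr=56.9119 cont=56.4584 V=56.9119[EX]; j=1 S=48.6865 intr=48.5335 cont=48.0799 V=48.5335[EX]; j=2 S=58.8065 intr=38.4135 cont=37.9600 V=38.4135[EX]; j=3 S=71.0300 intr=26.1900 cont=25.7365 V=26.1900[EX]; j=4 S=85.7943 intr=11.4257 cont=12.7024 V=12.7024[hold]; j=5 S=103.6275 intr=0.0000 cont=3.5369 V=3.5369[hold]; j=6 S=125.1675 intr=0.0000 cont=0.3585 V=0.3585[hold]
k=5: j=0 S=44.2997 intr=52.9203 cont=52.4668 V=52.9203[EX]; j=1 S=53.5078 intr=43.7122 cont=43.2587 V=43.7122[EX]; j=2 S=64.6299 intr=32.5901 cont=32.1366 V=32.5901[EX]; j=3 S=78.0639 intr=19.1561 cont=19.3395 V=19.3395[hold]; j=4 S=94.2902 intr=2.9298 cont=8.0709 V=8.0709[hold]; j=5 S=113.8894 intr=0.0000 cont=1.9348 V=1.9348[hold]
k=4: j=0 S=48.6865 intr=48.5335 cont=48.0799 V=48.5335[EX]; j=1 S=58.8065 intr=38.4135 cont=37.9600 V=38.4135[EX]; j=2 S=71.0300 intr=26.1900 cont=25.8279 V=26.1900[EX]; j=3 S=85.7943 intr=11.4257 cont=13.6279 V=13.6279[hold]; j=4 S=103.6275 intr=0.0000 cont=4.9722 V=4.9722[hold]
k=3: j=0 S=53.5078 intr=43.7122 cont=43.2587 V=43.7122[EX]; j=1 S=64.6299 intr=32.5901 cont=32.1366 V=32.5901[EX]; j=2 S=78.0639 intr=19.1561 cont=19.8011 V=19.8011[hold]; j=3 S=94.2902 intr=2.9298 cont=9.2464 V=9.2464[hold]
k=2: j=0 S=58.8065 intr=38.4135 cont=37.9600 V=38.4135[EX]; j=1 S=71.0300 intr=26.1900 cont=26.0582 V=26.1900[EX]; j=2 S=85.7943 intr=11.4257 cont=14.4435 V=14.4435[hold]
k=1: j=0 S=64.6299 intr=32.5901 cont=32.1366 V=32.5901[EX]; j=1 S=78.0639 intr=19.1561 cont=20.2080 V=20.2080[hold]
k=0: j=0 S=71.0300 intr=26.1900 cont=26.2612 V=26.2612[hold]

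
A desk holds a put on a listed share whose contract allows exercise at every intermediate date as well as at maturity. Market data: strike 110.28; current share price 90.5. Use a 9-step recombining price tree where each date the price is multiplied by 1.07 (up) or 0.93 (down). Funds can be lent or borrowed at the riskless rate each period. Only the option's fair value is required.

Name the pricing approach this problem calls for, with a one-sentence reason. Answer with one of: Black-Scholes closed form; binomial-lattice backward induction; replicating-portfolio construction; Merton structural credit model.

Key observation: the exercise right at every one of the 9 steps is what matters: each node needs max(110.28 − S, continuation), which only the stepwise tree valuation starting from spot 90.5 delivers.

framework: binomial-lattice backward induction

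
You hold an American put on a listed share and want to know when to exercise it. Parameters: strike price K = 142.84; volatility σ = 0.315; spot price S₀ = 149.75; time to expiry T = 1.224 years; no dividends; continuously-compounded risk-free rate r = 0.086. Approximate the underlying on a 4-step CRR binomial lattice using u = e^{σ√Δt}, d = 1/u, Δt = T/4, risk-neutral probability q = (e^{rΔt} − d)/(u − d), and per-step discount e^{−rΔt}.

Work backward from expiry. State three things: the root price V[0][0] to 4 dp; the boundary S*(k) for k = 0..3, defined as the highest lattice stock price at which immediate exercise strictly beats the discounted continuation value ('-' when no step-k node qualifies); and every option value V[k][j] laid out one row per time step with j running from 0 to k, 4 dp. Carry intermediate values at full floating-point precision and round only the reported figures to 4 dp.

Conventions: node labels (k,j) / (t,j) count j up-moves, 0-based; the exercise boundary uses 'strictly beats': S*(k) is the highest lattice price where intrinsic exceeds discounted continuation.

price = 11.3611
boundary = - - 105.6856 125.8031
tree:
11.3611
20.9358 3.5299
37.1544 7.7550 0.0000
54.0549 17.0369 0.0000 0.0000
68.2527 37.1544 0.0000 0.0000 0.0000

Δt=0.30600, u=1.19035, d=0.84009, q=0.53268, disc=e^(-rΔt)=0.97403
k=4 terminal: V=max(K-S,0) → 68.2527 37.1544 0.0000 0.0000 0.0000
k=3: j=0 S=88.7851 intr=54.0549 cont=50.3449 V=54.0549[EX]; j=1 S=125.8031 intr=17.0369 cont=16.9122 V=17.0369[EX]; j=2 S=178.2553 intr=0.0000 cont=0.0000 V=0.0000[hold]; j=3 S=252.5768 intr=0.0000 cont=0.0000 V=0.0000[hold]  S*(3)=125.8031
k=2: j=0 S=105.6856 intr=37.1544 cont=33.4445 V=37.1544[EX]; j=1 S=149.7500 intr=0.0000 cont=7.7550 V=7.7550[hold]; j=2 S=212.1866 intr=0.0000 cont=0.0000 V=0.0000[hold]  S*(2)=105.6856
k=1: j=0 S=125.8031 intr=17.0369 cont=20.9358 V=20.9358[hold]; j=1 S=178.2553 intr=0.0000 cont=3.5299 V=3.5299[hold]  S*(1)=-
k=0: j=0 S=149.7500 intr=0.0000 cont=11.3611 V=11.3611[hold]  S*(0)=-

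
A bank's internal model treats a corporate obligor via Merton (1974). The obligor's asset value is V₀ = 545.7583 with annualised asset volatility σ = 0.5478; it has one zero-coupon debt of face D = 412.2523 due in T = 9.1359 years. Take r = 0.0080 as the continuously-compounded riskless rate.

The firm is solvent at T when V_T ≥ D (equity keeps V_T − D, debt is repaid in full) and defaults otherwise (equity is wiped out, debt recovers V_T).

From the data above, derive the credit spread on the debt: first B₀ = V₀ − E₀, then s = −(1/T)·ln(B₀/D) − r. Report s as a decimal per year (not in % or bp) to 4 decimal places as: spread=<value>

spread=0.0800

Apply the equity-as-call identities (strike 412.2523, horizon 9.1359 years):
d₁ = [ln(V₀/D) + (r + σ²/2)T] / (σ√T)
   = [ln(545.7583/412.2523) + (0.0080 + 0.5·0.5478²)·9.1359] / (0.5478·√9.1359)
   = [0.280541 + 1.443860] / 1.655761 = 1.041455
d₂ = d₁ − σ√T = 1.041455 − 1.655761 = -0.614306
N(d₁) = 0.851168,  N(d₂) = 0.269506,  e^(−rT) = 0.929520
E₀ = V₀·N(d₁) − D·e^(−rT)·N(d₂)
   = 545.7583·0.851168 − 412.2523·0.929520·0.269506 = 361.257889
B₀ = V₀ − E₀ = 545.7583 − 361.257889 = 184.500411
spread = −(1/T)·ln(B₀/D) − r = −(1/9.1359)·ln(184.500411/412.2523) − 0.0080 = 0.08000270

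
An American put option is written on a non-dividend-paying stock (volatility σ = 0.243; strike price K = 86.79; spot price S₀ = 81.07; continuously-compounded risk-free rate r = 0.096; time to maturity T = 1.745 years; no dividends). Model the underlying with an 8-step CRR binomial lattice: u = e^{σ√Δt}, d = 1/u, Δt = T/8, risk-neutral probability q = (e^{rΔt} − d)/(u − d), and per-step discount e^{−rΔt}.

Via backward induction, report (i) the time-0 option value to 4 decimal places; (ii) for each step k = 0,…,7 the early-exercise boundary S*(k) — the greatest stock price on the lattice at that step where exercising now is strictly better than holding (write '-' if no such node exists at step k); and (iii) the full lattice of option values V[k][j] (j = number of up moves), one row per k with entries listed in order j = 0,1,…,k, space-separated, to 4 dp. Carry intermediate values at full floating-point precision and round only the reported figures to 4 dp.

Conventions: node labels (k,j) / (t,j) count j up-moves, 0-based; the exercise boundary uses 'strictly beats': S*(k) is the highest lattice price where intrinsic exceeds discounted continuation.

Δt=0.21813, u=1.12018, d=0.89271, q=0.56469, disc=e^(-rΔt)=0.97928
k=8 terminal: V=max(K-S,0) → 54.0895 45.7572 35.3019 22.1824 5.7200 0.0000 0.0000 0.0000 0.0000
k=7: j=0 S=36.6305 intr=50.1595 cont=48.3610 V=50.1595[EX]; j=1 S=45.9641 intr=40.8259 cont=39.0274 V=40.8259[EX]; j=2 S=57.6760 intr=29.1140 cont=27.3155 V=29.1140[EX]; j=3 S=72.3722 intr=14.4178 cont=12.6193 V=14.4178[EX]; j=4 S=90.8131 intr=0.0000 cont=2.4384 V=2.4384[hold]; j=5 S=113.9528 intr=0.0000 cont=0.0000 V=0.0000[hold]; j=6 S=142.9886 intr=0.0000 cont=0.0000 V=0.0000[hold]; j=7 S=179.4229 intr=0.0000 cont=0.0000 V=0.0000[hold]  S*(7)=72.3722
k=6: j=0 S=41.0328 intr=45.7572 cont=43.9588 V=45.7572[EX]; j=1 S=51.4881 intr=35.3019 cont=33.5034 V=35.3019[EX]; j=2 S=64.6076 intr=22.1824 cont=20.3839 V=22.1824[EX]; j=3 S=81.0700 intr=5.7200 cont=7.4946 V=7.4946[hold]; j=4 S=101.7271 intr=0.0000 cont=1.0395 V=1.0395[hold]; j=5 S=127.6477 intr=0.0000 cont=0.0000 V=0.0000[hold]; j=6 S=160.1731 intr=0.0000 cont=0.0000 V=0.0000[hold]  S*(6)=64.6076
k=5: j=0 S=45.9641 intr=40.8259 cont=39.0274 V=40.8259[EX]; j=1 S=57.6760 intr=29.1140 cont=27.3155 V=29.1140[EX]; j=2 S=72.3722 intr=14.4178 cont=13.6006 V=14.4178[EX]; j=3 S=90.8131 intr=0.0000 cont=3.7697 V=3.7697[hold]; j=4 S=113.9528 intr=0.0000 cont=0.4431 V=0.4431[hold]; j=5 S=142.9886 intr=0.0000 cont=0.0000 V=0.0000[hold]  S*(5)=72.3722
k=4: j=0 S=51.4881 intr=35.3019 cont=33.5034 V=35.3019[EX]; j=1 S=64.6076 intr=22.1824 cont=20.3839 V=22.1824[EX]; j=2 S=81.0700 intr=5.7200 cont=8.2308 V=8.2308[hold]; j=3 S=101.7271 intr=0.0000 cont=1.8520 V=1.8520[hold]; j=4 S=127.6477 intr=0.0000 cont=0.1889 V=0.1889[hold]  S*(4)=64.6076
k=3: j=0 S=57.6760 intr=29.1140 cont=27.3155 V=29.1140[EX]; j=1 S=72.3722 intr=14.4178 cont=14.0077 V=14.4178[EX]; j=2 S=90.8131 intr=0.0000 cont=4.5329 V=4.5329[hold]; j=3 S=113.9528 intr=0.0000 cont=0.8940 V=0.8940[hold]  S*(3)=72.3722
k=2: j=0 S=64.6076 intr=22.1824 cont=20.3839 V=22.1824[EX]; j=1 S=81.0700 intr=5.7200 cont=8.6528 V=8.6528[hold]; j=2 S=101.7271 intr=0.0000 cont=2.4267 V=2.4267[hold]  S*(2)=64.6076
k=1: j=0 S=72.3722 intr=14.4178 cont=14.2411 V=14.4178[EX]; j=1 S=90.8131 intr=0.0000 cont=5.0306 V=5.0306[hold]  S*(1)=72.3722
k=0: j=0 S=81.0700 intr=5.7200 cont=8.9280 V=8.9280[hold]  S*(0)=-

price = 8.9280
boundary = - 72.3722 64.6076 72.3722 64.6076 72.3722 64.6076 72.3722
tree:
8.9280
14.4178 5.0306
22.1824 8.6528 2.4267
29.1140 14.4178 4.5329 0.8940
35.3019 22.1824 8.2308 1.8520 0.1889
40.8259 29.1140 14.4178 3.7697 0.4431 0.0000
45.7572 35.3019 22.1824 7.4946 1.0395 0.0000 0.0000
50.1595 40.8259 29.1140 14.4178 2.4384 0.0000 0.0000 0.0000
54.0895 45.7572 35.3019 22.1824 5.7200 0.0000 0.0000 0.0000 0.0000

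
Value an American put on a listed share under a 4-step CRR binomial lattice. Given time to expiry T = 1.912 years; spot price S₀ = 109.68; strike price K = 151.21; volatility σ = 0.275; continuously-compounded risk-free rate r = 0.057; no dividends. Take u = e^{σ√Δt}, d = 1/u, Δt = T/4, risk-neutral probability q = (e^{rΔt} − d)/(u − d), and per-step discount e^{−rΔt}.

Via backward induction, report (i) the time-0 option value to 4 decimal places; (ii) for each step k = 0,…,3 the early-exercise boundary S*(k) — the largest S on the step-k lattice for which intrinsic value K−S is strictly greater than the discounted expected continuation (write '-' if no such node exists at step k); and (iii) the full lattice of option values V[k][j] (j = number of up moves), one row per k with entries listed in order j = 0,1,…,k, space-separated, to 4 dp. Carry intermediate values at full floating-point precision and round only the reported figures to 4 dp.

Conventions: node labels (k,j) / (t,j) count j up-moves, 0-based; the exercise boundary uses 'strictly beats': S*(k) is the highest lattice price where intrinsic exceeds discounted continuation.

params: Δt=0.47800 u=1.20940 d=0.82685 q=0.52481 e^(-rΔt)=0.97312
t_4 payoffs: 99.9427 76.2233 41.5300 0.0000 0.0000
t_3: node(3,0) S=62.0030 payoff=89.2070 vs cont=85.1428 → 89.2070 [stop]  node(3,1) S=90.6892 payoff=60.5208 vs cont=56.4565 → 60.5208 [stop]  node(3,2) S=132.6475 payoff=18.5625 vs cont=19.2041 → 19.2041 [wait]  node(3,3) S=194.0182 payoff=0.0000 vs cont=0.0000 → 0.0000 [wait]  ⇒ S*(3)=90.6892
t_2: node(2,0) S=74.9867 payoff=76.2233 vs cont=72.1591 → 76.2233 [stop]  node(2,1) S=109.6800 payoff=41.5300 vs cont=37.7934 → 41.5300 [stop]  node(2,2) S=160.4245 payoff=0.0000 vs cont=8.8803 → 8.8803 [wait]  ⇒ S*(2)=109.6800
t_1: node(1,0) S=90.6892 payoff=60.5208 vs cont=56.4565 → 60.5208 [stop]  node(1,1) S=132.6475 payoff=18.5625 vs cont=23.7394 → 23.7394 [wait]  ⇒ S*(1)=90.6892
t_0: node(0,0) S=109.6800 payoff=41.5300 vs cont=40.1096 → 41.5300 [stop]  ⇒ S*(0)=109.6800

price = 41.5300
boundary = 109.6800 90.6892 109.6800 90.6892
tree:
41.5300
60.5208 23.7394
76.2233 41.5300 8.8803
89.2070 60.5208 19.2041 0.0000
99.9427 76.2233 41.5300 0.0000 0.0000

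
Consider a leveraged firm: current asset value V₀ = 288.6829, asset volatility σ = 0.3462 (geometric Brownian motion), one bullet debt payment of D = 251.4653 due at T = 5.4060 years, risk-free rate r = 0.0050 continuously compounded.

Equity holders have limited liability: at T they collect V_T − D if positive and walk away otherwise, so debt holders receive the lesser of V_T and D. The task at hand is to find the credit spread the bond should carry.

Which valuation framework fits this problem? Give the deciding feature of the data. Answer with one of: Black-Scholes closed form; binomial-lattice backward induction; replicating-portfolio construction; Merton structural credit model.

Key observation: with the firm-asset dynamics (V₀ = 288.6829) and a single zero-coupon liability of face 251.4653 given, debt value, spread, and default probability all derive from the option view of the balance sheet.

framework: Merton structural credit model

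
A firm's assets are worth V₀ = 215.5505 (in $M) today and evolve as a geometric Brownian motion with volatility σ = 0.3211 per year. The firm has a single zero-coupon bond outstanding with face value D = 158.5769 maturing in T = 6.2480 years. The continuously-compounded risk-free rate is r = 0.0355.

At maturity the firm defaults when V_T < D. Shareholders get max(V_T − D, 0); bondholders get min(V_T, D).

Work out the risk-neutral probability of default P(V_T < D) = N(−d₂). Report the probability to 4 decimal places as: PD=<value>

PD=0.3984

Equity is a call on the firm's assets struck at D = 158.5769:
d₁ = [ln(V₀/D) + (r + σ²/2)T] / (σ√T)
   = [ln(215.5505/158.5769) + (0.0355 + 0.5·0.3211²)·6.2480] / (0.3211·√6.2480)
   = [0.306956 + 0.543905] / 0.802622 = 1.060101
d₂ = d₁ − σ√T = 1.060101 − 0.802622 = 0.257480
risk-neutral PD = N(−d₂) = N(-0.257480) = 0.398404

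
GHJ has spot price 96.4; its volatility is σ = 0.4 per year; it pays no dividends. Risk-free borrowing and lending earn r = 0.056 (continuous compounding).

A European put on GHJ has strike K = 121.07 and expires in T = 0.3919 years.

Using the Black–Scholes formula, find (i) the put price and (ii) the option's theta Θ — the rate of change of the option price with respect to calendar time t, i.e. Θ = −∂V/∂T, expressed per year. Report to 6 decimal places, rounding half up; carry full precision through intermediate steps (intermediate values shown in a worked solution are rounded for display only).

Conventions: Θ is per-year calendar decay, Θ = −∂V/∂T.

price = 25.119274
Θ = -4.142088

σ√T = 0.4·√0.3919 = 0.250408
d₁ = (ln(S/K) + (r+σ²/2)T) / (σ√T) = (ln(96.4/121.07) + (0.056+0.4²/2)·0.3919) / 0.250408 = (-0.227863 + 0.053298) / 0.250408 = -0.697120
d₂ = d₁ − σ√T = -0.697120 − 0.250408 = -0.947528
e^{−rT} = 0.978293
N(−d₁) = 0.757136,  N(−d₂) = 0.828315
Put price V = K·e^{−rT}·N(−d₂) − S·N(−d₁) = 98.107211 − 72.987936 = 25.119274
φ(d₁) = (1/√(2π))·e^{−d₁²/2} = 0.312883
Θ = −S·φ(d₁)·σ/(2√T) + r·K·e^{−rT}·N(−d₂) = −9.636092 + 5.494004 = -4.142088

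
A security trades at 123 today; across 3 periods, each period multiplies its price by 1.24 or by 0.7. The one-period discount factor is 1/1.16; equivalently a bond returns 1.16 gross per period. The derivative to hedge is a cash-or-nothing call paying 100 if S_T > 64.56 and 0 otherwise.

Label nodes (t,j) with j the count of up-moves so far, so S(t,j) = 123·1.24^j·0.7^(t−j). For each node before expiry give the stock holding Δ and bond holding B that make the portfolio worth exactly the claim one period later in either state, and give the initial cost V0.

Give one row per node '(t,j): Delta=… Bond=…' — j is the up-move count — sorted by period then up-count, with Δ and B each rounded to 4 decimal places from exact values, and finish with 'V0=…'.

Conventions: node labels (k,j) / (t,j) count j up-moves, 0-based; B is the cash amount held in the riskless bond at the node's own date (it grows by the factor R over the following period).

(0,0): Delta=0.0246 Bond=60.8369
(1,0): Delta=0.2747 Bond=49.0345
(1,1): Delta=0.0000 Bond=74.3163
(2,0): Delta=3.0726 Bond=-111.7497
(2,1): Delta=0.0000 Bond=86.2069
(2,2): Delta=0.0000 Bond=86.2069
V0=63.8575

Under the risk-neutral measure, an up-move has probability p* = (R−d)/(u−d) = 0.8519 and values discount at R = 1.16.
Terminal payoffs: V(3,0)=0.0000, V(3,1)=100.0000, V(3,2)=100.0000, V(3,3)=100.0000
Node (2,0) S=60.2700: V=(p*·100.0000+(1−p*)·0.0000)/1.16=73.4355; Δ=(100.0000−0.0000)/(74.7348−42.1890)=3.0726; B=V−Δ·S=-111.7497
Node (2,1) S=106.7640: V=(p*·100.0000+(1−p*)·100.0000)/1.16=86.2069; Δ=(100.0000−100.0000)/(132.3874−74.7348)=0.0000; B=V−Δ·S=86.2069
Node (2,2) S=189.1248: V=(p*·100.0000+(1−p*)·100.0000)/1.16=86.2069; Δ=(100.0000−100.0000)/(234.5148−132.3874)=0.0000; B=V−Δ·S=86.2069
Node (1,0) S=86.1000: V=(p*·86.2069+(1−p*)·73.4355)/1.16=72.6852; Δ=(86.2069−73.4355)/(106.7640−60.2700)=0.2747; B=V−Δ·S=49.0345
Node (1,1) S=152.5200: V=(p*·86.2069+(1−p*)·86.2069)/1.16=74.3163; Δ=(86.2069−86.2069)/(189.1248−106.7640)=0.0000; B=V−Δ·S=74.3163
Node (0,0) S=123.0000: V=(p*·74.3163+(1−p*)·72.6852)/1.16=63.8575; Δ=(74.3163−72.6852)/(152.5200−86.1000)=0.0246; B=V−Δ·S=60.8369
Sanity check at the root: Δ(0,0)·S0 + B(0,0) reproduces V0 = 63.8575.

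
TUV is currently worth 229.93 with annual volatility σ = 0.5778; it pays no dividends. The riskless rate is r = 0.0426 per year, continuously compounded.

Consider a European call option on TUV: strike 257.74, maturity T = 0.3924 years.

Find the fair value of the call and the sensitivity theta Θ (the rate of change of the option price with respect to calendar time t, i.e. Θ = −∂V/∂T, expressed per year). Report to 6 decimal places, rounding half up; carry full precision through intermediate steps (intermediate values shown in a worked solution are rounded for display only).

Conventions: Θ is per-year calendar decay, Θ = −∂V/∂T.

price = 24.177808
Θ = -45.663079

σ√T = 0.5778·√0.3924 = 0.361945
d₁ = (ln(S/K) + (r+σ²/2)T) / (σ√T) = (ln(229.93/257.74) + (0.0426+0.5778²/2)·0.3924) / 0.361945 = (-0.114176 + 0.082218) / 0.361945 = -0.088296
d₂ = d₁ − σ√T = -0.088296 − 0.361945 = -0.450241
e^{−rT} = 0.983423
N(d₁) = 0.464821,  N(d₂) = 0.326269
Call price V = S·N(d₁) − K·e^{−rT}·N(d₂) = 106.876229 − 82.698421 = 24.177808
φ(d₁) = (1/√(2π))·e^{−d₁²/2} = 0.397390
Θ = −S·φ(d₁)·σ/(2√T) − r·K·e^{−rT}·N(d₂) = −42.140126 − 3.522953 = -45.663079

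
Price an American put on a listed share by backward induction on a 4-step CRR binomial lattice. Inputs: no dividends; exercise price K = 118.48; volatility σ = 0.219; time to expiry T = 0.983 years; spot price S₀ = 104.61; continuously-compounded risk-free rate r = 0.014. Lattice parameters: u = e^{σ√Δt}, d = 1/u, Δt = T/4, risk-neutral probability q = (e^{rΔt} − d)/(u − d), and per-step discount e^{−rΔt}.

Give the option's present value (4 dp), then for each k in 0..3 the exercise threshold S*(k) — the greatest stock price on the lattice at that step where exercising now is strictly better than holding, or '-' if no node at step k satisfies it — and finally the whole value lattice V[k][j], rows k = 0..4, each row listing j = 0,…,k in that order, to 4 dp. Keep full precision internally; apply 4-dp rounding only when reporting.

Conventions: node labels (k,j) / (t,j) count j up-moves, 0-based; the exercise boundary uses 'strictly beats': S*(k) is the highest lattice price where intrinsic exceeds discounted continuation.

price = 17.6928
boundary = - - 84.1927 93.8478
tree:
17.6928
25.2591 9.9022
34.2873 15.9925 3.6008
42.9490 24.6322 7.0670 0.0000
50.7196 34.2873 13.8700 0.0000 0.0000

params: Δt=0.24575 u=1.11468 d=0.89712 q=0.48873 e^(-rΔt)=0.99657
t_4 payoffs: 50.7196 34.2873 13.8700 0.0000 0.0000
t_3: node(3,0) S=75.5310 payoff=42.9490 vs cont=42.5421 → 42.9490 [stop]  node(3,1) S=93.8478 payoff=24.6322 vs cont=24.2253 → 24.6322 [stop]  node(3,2) S=116.6064 payoff=1.8736 vs cont=7.0670 → 7.0670 [wait]  node(3,3) S=144.8842 payoff=0.0000 vs cont=0.0000 → 0.0000 [wait]  ⇒ S*(3)=93.8478
t_2: node(2,0) S=84.1927 payoff=34.2873 vs cont=33.8803 → 34.2873 [stop]  node(2,1) S=104.6100 payoff=13.8700 vs cont=15.9925 → 15.9925 [wait]  node(2,2) S=129.9786 payoff=0.0000 vs cont=3.6008 → 3.6008 [wait]  ⇒ S*(2)=84.1927
t_1: node(1,0) S=93.8478 payoff=24.6322 vs cont=25.2591 → 25.2591 [wait]  node(1,1) S=116.6064 payoff=1.8736 vs cont=9.9022 → 9.9022 [wait]  ⇒ S*(1)=-
t_0: node(0,0) S=104.6100 payoff=13.8700 vs cont=17.6928 → 17.6928 [wait]  ⇒ S*(0)=-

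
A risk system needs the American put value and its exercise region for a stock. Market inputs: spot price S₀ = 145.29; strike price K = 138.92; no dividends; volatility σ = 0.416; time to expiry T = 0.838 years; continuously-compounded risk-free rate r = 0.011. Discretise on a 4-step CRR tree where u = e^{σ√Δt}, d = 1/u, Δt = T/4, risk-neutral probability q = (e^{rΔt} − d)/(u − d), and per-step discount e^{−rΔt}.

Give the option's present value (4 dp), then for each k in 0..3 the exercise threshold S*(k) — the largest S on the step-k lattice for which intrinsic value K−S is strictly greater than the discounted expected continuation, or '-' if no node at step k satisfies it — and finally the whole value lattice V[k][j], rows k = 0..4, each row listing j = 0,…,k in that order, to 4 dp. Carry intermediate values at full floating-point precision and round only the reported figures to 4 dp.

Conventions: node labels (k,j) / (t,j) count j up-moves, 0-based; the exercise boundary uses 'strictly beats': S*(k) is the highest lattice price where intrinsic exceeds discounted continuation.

Δt=0.20950  u=1.20974  d=0.82662  q=0.45856  discount=0.99770
step 4 (expiry): payoffs max(K−S,0) = 71.0836 39.6428 0.0000 0.0000 0.0000
step 3: (k=3,j=0): S=82.0647, K−S=56.8553, hold=56.5356 ⇒ V=56.8553 exercise | (k=3,j=1): S=120.0999, K−S=18.8201, hold=21.4147 ⇒ V=21.4147 continue | (k=3,j=2): S=175.7636, K−S=0.0000, hold=0.0000 ⇒ V=0.0000 continue | (k=3,j=3): S=257.2262, K−S=0.0000, hold=0.0000 ⇒ V=0.0000 continue  boundary S*=82.0647
step 2: (k=2,j=0): S=99.2772, K−S=39.6428, hold=40.5101 ⇒ V=40.5101 continue | (k=2,j=1): S=145.2900, K−S=0.0000, hold=11.5680 ⇒ V=11.5680 continue | (k=2,j=2): S=212.6288, K−S=0.0000, hold=0.0000 ⇒ V=0.0000 continue  boundary S*=-
step 1: (k=1,j=0): S=120.0999, K−S=18.8201, hold=27.1756 ⇒ V=27.1756 continue | (k=1,j=1): S=175.7636, K−S=0.0000, hold=6.2489 ⇒ V=6.2489 continue  boundary S*=-
step 0: (k=0,j=0): S=145.2900, K−S=0.0000, hold=17.5389 ⇒ V=17.5389 continue  boundary S*=-

price = 17.5389
boundary = - - - 82.0647
tree:
17.5389
27.1756 6.2489
40.5101 11.5680 0.0000
56.8553 21.4147 0.0000 0.0000
71.0836 39.6428 0.0000 0.0000 0.0000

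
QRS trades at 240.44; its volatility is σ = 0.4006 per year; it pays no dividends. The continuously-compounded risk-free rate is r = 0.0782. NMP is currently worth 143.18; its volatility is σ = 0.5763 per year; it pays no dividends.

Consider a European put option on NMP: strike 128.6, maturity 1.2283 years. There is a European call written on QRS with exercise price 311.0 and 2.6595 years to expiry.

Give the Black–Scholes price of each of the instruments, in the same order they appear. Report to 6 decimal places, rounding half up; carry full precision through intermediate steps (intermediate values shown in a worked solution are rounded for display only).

[NMP put K=128.6]
σ√T = 0.5763·√1.2283 = 0.638706
d₁ = (ln(S/K) + (r+σ²/2)T) / (σ√T) = (ln(143.18/128.6) + (0.0782+0.5763²/2)·1.2283) / 0.638706 = (0.107396 + 0.300026) / 0.638706 = 0.637886
d₂ = d₁ − σ√T = 0.637886 − 0.638706 = -0.000820
e^{−rT} = 0.908416
N(−d₁) = 0.261774,  N(−d₂) = 0.500327
price = K·e^{−rT}·N(−d₂) − S·N(−d₁) = 58.449351 − 37.480802 = 20.968549
[QRS call K=311.0]
σ√T = 0.4006·√2.6595 = 0.653297
d₁ = (ln(S/K) + (r+σ²/2)T) / (σ√T) = (ln(240.44/311.0) + (0.0782+0.4006²/2)·2.6595) / 0.653297 = (-0.257322 + 0.421372) / 0.653297 = 0.251110
d₂ = d₁ − σ√T = 0.251110 − 0.653297 = -0.402188
e^{−rT} = 0.812229
N(d₁) = 0.599135,  N(d₂) = 0.343773
price = S·N(d₁) − K·e^{−rT}·N(d₂) = 144.056105 − 86.838157 = 57.217948

price(NMP put K=128.6) = 20.968549
price(QRS call K=311.0) = 57.217948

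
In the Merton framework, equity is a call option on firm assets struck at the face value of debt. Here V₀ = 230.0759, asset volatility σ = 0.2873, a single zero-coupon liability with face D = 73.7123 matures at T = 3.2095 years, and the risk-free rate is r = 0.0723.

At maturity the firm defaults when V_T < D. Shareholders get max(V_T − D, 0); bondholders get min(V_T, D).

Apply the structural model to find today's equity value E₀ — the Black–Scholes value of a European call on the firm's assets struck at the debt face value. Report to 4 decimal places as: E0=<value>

E0=171.6983

With assets at 230.0759 and a single debt payment of 73.7123 at 3.2095 years:
d₁ = [ln(V₀/D) + (r + σ²/2)T] / (σ√T)
   = [ln(230.0759/73.7123) + (0.0723 + 0.5·0.2873²)·3.2095] / (0.2873·√3.2095)
   = [1.138240 + 0.364505] / 0.514700 = 2.919650
d₂ = d₁ − σ√T = 2.919650 − 0.514700 = 2.404950
N(d₁) = 0.998248,  N(d₂) = 0.991913,  e^(−rT) = 0.792909
E₀ = V₀·N(d₁) − D·e^(−rT)·N(d₂)
   = 230.0759·0.998248 − 73.7123·0.792909·0.991913 = 171.698317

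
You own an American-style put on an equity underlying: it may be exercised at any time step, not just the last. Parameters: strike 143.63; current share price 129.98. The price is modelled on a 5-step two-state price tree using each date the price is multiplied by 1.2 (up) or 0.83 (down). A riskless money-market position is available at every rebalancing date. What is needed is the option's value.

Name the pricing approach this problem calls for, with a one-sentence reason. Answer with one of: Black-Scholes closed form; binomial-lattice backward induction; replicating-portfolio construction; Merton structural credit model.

framework: binomial-lattice backward induction

Key observation: the defining feature is the embedded early-exercise option across 5 discrete dates on the spot-129.98 tree; pricing the strike-143.63 put means working backward with an exercise test at every node.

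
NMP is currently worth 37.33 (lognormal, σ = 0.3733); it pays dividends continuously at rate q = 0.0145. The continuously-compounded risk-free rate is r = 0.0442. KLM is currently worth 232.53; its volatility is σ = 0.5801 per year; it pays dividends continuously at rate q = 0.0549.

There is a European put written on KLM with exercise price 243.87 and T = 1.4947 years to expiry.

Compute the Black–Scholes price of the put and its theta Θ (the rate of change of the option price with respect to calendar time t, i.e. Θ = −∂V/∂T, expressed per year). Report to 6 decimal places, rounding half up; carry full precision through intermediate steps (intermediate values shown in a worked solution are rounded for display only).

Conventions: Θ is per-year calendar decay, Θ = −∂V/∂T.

σ√T = 0.5801·√1.4947 = 0.709218
d₁ = (ln(S/K) + (r−q+σ²/2)T) / (σ√T) = (ln(232.53/243.87) + (0.0442−0.0549+0.5801²/2)·1.4947) / 0.709218 = (-0.047616 + 0.235502) / 0.709218 = 0.264920
d₂ = d₁ − σ√T = 0.264920 − 0.709218 = -0.444298
e^{−rT} = 0.936069
e^{−qT} = 0.921218
N(−d₁) = 0.395536,  N(−d₂) = 0.671587
Put price V = K·e^{−rT}·N(−d₂) − S·e^{−qT}·N(−d₁) = 153.309270 − 84.727977 = 68.581293
φ(d₁) = (1/√(2π))·e^{−d₁²/2} = 0.385186
Θ = −S·e^{−qT}·φ(d₁)·σ/(2√T) − q·S·e^{−qT}·N(−d₁) + r·K·e^{−rT}·N(−d₂) = −19.575245 − 4.651566 + 6.776270 = -17.450541

price = 68.581293
Θ = -17.450541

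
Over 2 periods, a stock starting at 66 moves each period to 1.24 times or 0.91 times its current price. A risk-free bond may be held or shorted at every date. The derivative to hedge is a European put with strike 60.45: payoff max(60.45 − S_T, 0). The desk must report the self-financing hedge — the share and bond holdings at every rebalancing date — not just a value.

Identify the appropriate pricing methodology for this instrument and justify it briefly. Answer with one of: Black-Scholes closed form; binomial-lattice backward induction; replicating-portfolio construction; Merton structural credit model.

framework: replicating-portfolio construction

Key observation: the deliverable is the dynamic trading strategy on the 2-step tree (spot 66, moves 1.24 and 0.91), so the valuation must go through the node-by-node replicating-portfolio solve.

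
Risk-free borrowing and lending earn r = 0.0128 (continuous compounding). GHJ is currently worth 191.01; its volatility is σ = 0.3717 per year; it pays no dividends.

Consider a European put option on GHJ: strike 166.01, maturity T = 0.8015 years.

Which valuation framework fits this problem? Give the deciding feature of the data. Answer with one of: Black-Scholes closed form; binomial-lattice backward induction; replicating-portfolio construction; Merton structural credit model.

Key observation: everything needed for the exact continuous-time valuation of the European put on GHJ (strike 166.01) is given, and no feature rules the closed form out.

framework: Black-Scholes closed form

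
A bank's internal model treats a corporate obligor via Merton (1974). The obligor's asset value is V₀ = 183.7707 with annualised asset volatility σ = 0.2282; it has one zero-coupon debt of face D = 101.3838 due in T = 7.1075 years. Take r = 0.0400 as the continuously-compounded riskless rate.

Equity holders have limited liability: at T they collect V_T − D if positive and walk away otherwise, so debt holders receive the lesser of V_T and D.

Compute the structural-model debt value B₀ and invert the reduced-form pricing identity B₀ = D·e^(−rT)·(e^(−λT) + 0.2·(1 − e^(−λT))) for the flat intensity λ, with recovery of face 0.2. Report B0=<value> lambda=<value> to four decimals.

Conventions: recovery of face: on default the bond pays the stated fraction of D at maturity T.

Work the structural quantities from V₀ = 183.7707 against face 101.3838:
d₁ = [ln(V₀/D) + (r + σ²/2)T] / (σ√T)
   = [ln(183.7707/101.3838) + (0.0400 + 0.5·0.2282²)·7.1075] / (0.2282·√7.1075)
   = [0.594775 + 0.469362] / 0.608379 = 1.749137
d₂ = d₁ − σ√T = 1.749137 − 0.608379 = 1.140758
N(d₁) = 0.959866,  N(d₂) = 0.873015,  e^(−rT) = 0.752541
E₀ = V₀·N(d₁) − D·e^(−rT)·N(d₂)
   = 183.7707·0.959866 − 101.3838·0.752541·0.873015 = 109.788256
B₀ = V₀ − E₀ = 183.7707 − 109.788256 = 73.982444
e^(−λT) = (B₀·e^(rT)/D − 0.2)/(1 − 0.2) = (73.9824·1.328832/101.3838 − 0.2)/0.8 = 0.96210372
λ = −ln(0.96210372)/7.1075 = 0.005436

B0=73.9824 lambda=0.0054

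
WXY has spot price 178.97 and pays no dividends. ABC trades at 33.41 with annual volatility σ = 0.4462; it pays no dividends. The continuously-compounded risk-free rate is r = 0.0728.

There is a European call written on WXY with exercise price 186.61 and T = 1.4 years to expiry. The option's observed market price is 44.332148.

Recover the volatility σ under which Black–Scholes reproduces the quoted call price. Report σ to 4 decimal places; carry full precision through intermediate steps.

sigma = 0.4807

At σ = 0.4807 the Black–Scholes value reproduces the quote:
σ√T = 0.4807·√1.4 = 0.568772
d₁ = (ln(S/K) + (r+σ²/2)T) / (σ√T) = (ln(178.97/186.61) + (0.0728+0.4807²/2)·1.4) / 0.568772 = (-0.041803 + 0.263671) / 0.568772 = 0.390083
d₂ = d₁ − σ√T = 0.390083 − 0.568772 = -0.178689
e^{−rT} = 0.903102
N(d₁) = 0.651762,  N(d₂) = 0.429091
V = S·N(d₁) − K·e^{−rT}·N(d₂) = 116.645897 − 72.313749 = 44.332148 (the quoted price), and the Black–Scholes price is strictly increasing in σ, so σ is unique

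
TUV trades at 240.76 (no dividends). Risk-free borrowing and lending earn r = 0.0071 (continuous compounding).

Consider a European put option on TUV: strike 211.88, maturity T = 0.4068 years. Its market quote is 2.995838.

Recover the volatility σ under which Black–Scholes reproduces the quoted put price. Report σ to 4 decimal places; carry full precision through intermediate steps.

At σ = 0.2200 the Black–Scholes value reproduces the quote:
σ√T = 0.22·√0.4068 = 0.140318
d₁ = (ln(S/K) + (r+σ²/2)T) / (σ√T) = (ln(240.76/211.88) + (0.0071+0.22²/2)·0.4068) / 0.140318 = (0.127781 + 0.012733) / 0.140318 = 1.001393
d₂ = d₁ − σ√T = 1.001393 − 0.140318 = 0.861075
e^{−rT} = 0.997116
N(−d₁) = 0.158318,  N(−d₂) = 0.194598
V = K·e^{−rT}·N(−d₂) − S·N(−d₁) = 41.112597 − 38.116759 = 2.995838 (the quoted price), and the Black–Scholes price is strictly increasing in σ, so σ is unique

sigma = 0.2200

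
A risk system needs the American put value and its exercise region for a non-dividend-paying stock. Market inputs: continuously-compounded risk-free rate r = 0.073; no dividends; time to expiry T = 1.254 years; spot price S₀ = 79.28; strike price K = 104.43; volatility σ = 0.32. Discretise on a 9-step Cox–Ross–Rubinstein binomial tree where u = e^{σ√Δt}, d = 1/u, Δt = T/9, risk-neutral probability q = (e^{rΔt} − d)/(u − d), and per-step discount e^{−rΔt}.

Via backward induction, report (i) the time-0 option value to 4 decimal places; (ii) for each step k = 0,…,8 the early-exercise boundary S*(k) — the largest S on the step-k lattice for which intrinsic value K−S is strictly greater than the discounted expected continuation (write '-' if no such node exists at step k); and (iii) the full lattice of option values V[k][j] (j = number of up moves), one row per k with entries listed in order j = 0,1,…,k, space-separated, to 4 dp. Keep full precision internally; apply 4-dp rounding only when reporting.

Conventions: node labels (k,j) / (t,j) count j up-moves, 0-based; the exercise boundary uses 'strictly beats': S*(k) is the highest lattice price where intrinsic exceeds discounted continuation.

price = 25.7306
boundary = - 70.3539 62.4328 70.3539 79.2800 70.3539 79.2800 70.3539 79.2800
tree:
25.7306
34.0761 18.3167
41.9972 25.3956 11.9580
49.0265 34.0761 17.6569 6.7835
55.2643 41.9972 25.1500 10.8916 3.0167
60.7999 49.0265 34.0761 16.9051 5.3970 0.8159
65.7122 55.2643 41.9972 25.1500 9.4109 1.6921 0.0000
70.0714 60.7999 49.0265 34.0761 15.8219 3.5091 0.0000 0.0000
73.9398 65.7122 55.2643 41.9972 25.1500 7.2771 0.0000 0.0000 0.0000
77.3727 70.0714 60.7999 49.0265 34.0761 15.0914 0.0000 0.0000 0.0000 0.0000

Δt=0.13933  u=1.12687  d=0.88741  q=0.51287  discount=0.98988
step 9 (expiry): payoffs max(K−S,0) = 77.3727 70.0714 60.7999 49.0265 34.0761 15.0914 0.0000 0.0000 0.0000 0.0000
step 8: (k=8,j=0): S=30.4902, K−S=73.9398, hold=72.8830 ⇒ V=73.9398 exercise | (k=8,j=1): S=38.7178, K−S=65.7122, hold=64.6554 ⇒ V=65.7122 exercise | (k=8,j=2): S=49.1657, K−S=55.2643, hold=54.2075 ⇒ V=55.2643 exercise | (k=8,j=3): S=62.4328, K−S=41.9972, hold=40.9404 ⇒ V=41.9972 exercise | (k=8,j=4): S=79.2800, K−S=25.1500, hold=24.0932 ⇒ V=25.1500 exercise | (k=8,j=5): S=100.6734, K−S=3.7566, hold=7.2771 ⇒ V=7.2771 continue | (k=8,j=6): S=127.8396, K−S=0.0000, hold=0.0000 ⇒ V=0.0000 continue | (k=8,j=7): S=162.3365, K−S=0.0000, hold=0.0000 ⇒ V=0.0000 continue | (k=8,j=8): S=206.1423, K−S=0.0000, hold=0.0000 ⇒ V=0.0000 continue  boundary S*=79.2800
step 7: (k=7,j=0): S=34.3586, K−S=70.0714, hold=69.0146 ⇒ V=70.0714 exercise | (k=7,j=1): S=43.6301, K−S=60.7999, hold=59.7431 ⇒ V=60.7999 exercise | (k=7,j=2): S=55.4035, K−S=49.0265, hold=47.9697 ⇒ V=49.0265 exercise | (k=7,j=3): S=70.3539, K−S=34.0761, hold=33.0193 ⇒ V=34.0761 exercise | (k=7,j=4): S=89.3386, K−S=15.0914, hold=15.8219 ⇒ V=15.8219 continue | (k=7,j=5): S=113.4462, K−S=0.0000, hold=3.5091 ⇒ V=3.5091 continue | (k=7,j=6): S=144.0591, K−S=0.0000, hold=0.0000 ⇒ V=0.0000 continue | (k=7,j=7): S=182.9329, K−S=0.0000, hold=0.0000 ⇒ V=0.0000 continue  boundary S*=70.3539
step 6: (k=6,j=0): S=38.7178, K−S=65.7122, hold=64.6554 ⇒ V=65.7122 exercise | (k=6,j=1): S=49.1657, K−S=55.2643, hold=54.2075 ⇒ V=55.2643 exercise | (k=6,j=2): S=62.4328, K−S=41.9972, hold=40.9404 ⇒ V=41.9972 exercise | (k=6,j=3): S=79.2800, K−S=25.1500, hold=24.4640 ⇒ V=25.1500 exercise | (k=6,j=4): S=100.6734, K−S=3.7566, hold=9.4109 ⇒ V=9.4109 continue | (k=6,j=5): S=127.8396, K−S=0.0000, hold=1.6921 ⇒ V=1.6921 continue | (k=6,j=6): S=162.3365, K−S=0.0000, hold=0.0000 ⇒ V=0.0000 continue  boundary S*=79.2800
step 5: (k=5,j=0): S=43.6301, K−S=60.7999, hold=59.7431 ⇒ V=60.7999 exercise | (k=5,j=1): S=55.4035, K−S=49.0265, hold=47.9697 ⇒ V=49.0265 exercise | (k=5,j=2): S=70.3539, K−S=34.0761, hold=33.0193 ⇒ V=34.0761 exercise | (k=5,j=3): S=89.3386, K−S=15.0914, hold=16.9051 ⇒ V=16.9051 continue | (k=5,j=4): S=113.4462, K−S=0.0000, hold=5.3970 ⇒ V=5.3970 continue | (k=5,j=5): S=144.0591, K−S=0.0000, hold=0.8159 ⇒ V=0.8159 continue  boundary S*=70.3539
step 4: (k=4,j=0): S=49.1657, K−S=55.2643, hold=54.2075 ⇒ V=55.2643 exercise | (k=4,j=1): S=62.4328, K−S=41.9972, hold=40.9404 ⇒ V=41.9972 exercise | (k=4,j=2): S=79.2800, K−S=25.1500, hold=25.0140 ⇒ V=25.1500 exercise | (k=4,j=3): S=100.6734, K−S=3.7566, hold=10.8916 ⇒ V=10.8916 continue | (k=4,j=4): S=127.8396, K−S=0.0000, hold=3.0167 ⇒ V=3.0167 continue  boundary S*=79.2800
step 3: (k=3,j=0): S=55.4035, K−S=49.0265, hold=47.9697 ⇒ V=49.0265 exercise | (k=3,j=1): S=70.3539, K−S=34.0761, hold=33.0193 ⇒ V=34.0761 exercise | (k=3,j=2): S=89.3386, K−S=15.0914, hold=17.6569 ⇒ V=17.6569 continue | (k=3,j=3): S=113.4462, K−S=0.0000, hold=6.7835 ⇒ V=6.7835 continue  boundary S*=70.3539
step 2: (k=2,j=0): S=62.4328, K−S=41.9972, hold=40.9404 ⇒ V=41.9972 exercise | (k=2,j=1): S=79.2800, K−S=25.1500, hold=25.3956 ⇒ V=25.3956 continue | (k=2,j=2): S=100.6734, K−S=3.7566, hold=11.9580 ⇒ V=11.9580 continue  boundary S*=62.4328
step 1: (k=1,j=0): S=70.3539, K−S=34.0761, hold=33.1440 ⇒ V=34.0761 exercise | (k=1,j=1): S=89.3386, K−S=15.0914, hold=18.3167 ⇒ V=18.3167 continue  boundary S*=70.3539
step 0: (k=0,j=0): S=79.2800, K−S=25.1500, hold=25.7306 ⇒ V=25.7306 continue  boundary S*=-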